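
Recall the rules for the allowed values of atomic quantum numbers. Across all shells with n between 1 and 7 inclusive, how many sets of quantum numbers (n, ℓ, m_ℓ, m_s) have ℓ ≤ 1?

50

Go shell by shell, enumerating (ℓ, m_ℓ) with ℓ ≤ 1:
n=1 → 1; n=2 → 4; n=3 → 4; n=4 → 4; n=5 → 4; n=6 → 4; n=7 → 4.
Orbitals: 1 + 4 + 4 + 4 + 4 + 4 + 4 = 25. Including both spin states (m_s = ±1/2) gives 2 × 25 = 50 states.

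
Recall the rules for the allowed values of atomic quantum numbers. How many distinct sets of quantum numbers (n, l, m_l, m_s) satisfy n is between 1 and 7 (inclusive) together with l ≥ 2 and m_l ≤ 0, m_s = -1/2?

Per-shell orbital counts meeting the constraint:
n=3 → 3; n=4 → 7; n=5 → 12; n=6 → 18; n=7 → 25.
Orbitals: 3 + 7 + 12 + 18 + 25 = 65. With m_s fixed to -1/2 there is one state per orbital, so 65 states.

65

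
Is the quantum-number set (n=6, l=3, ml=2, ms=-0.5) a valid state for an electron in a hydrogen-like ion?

Valid

n = 6 is a positive integer. l = 3 satisfies 0 ≤ l ≤ n−1 = 5. ml = 2 lies in the range −l … +l (here −3 … 3). ms = -1/2 is one of ±1/2.
All four constraints are satisfied.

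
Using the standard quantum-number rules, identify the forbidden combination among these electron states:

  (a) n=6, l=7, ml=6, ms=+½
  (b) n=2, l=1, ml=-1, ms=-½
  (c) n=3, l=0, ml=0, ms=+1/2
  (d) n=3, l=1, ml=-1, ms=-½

(a) has l = 7 ≥ n = 6, violating 0 ≤ l ≤ n−1.
The remaining sets (b), (c), (d) satisfy all four rules.

(a)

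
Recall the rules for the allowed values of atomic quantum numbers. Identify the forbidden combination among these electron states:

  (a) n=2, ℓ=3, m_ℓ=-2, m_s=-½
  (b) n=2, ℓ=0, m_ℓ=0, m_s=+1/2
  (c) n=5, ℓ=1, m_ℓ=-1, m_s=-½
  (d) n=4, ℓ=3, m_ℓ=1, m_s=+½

(a) has ℓ = 3 ≥ n = 2, violating 0 ≤ ℓ ≤ n−1.
The remaining sets (b), (c), (d) satisfy all four rules.

(a)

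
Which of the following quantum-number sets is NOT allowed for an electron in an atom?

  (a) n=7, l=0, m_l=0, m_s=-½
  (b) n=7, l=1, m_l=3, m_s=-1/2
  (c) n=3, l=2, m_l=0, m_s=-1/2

(b)

(b) has |m_l| = 3 > l = 1, violating −l ≤ m_l ≤ l.
The remaining sets (a), (c) satisfy all four rules.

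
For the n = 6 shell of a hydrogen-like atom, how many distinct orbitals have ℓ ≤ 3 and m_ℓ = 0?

4

With n = 6 the allowed ℓ are 0, 1, …, 5.
Contributions: ℓ=0 → 1; ℓ=1 → 1; ℓ=2 → 1; ℓ=3 → 1.
Total orbitals: 1 + 1 + 1 + 1 = 4.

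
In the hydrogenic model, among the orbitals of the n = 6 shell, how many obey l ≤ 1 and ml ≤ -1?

For n = 6, l ranges over 0 … 5.
Per l-value: l=1 → 1.
Total orbitals: 1.

1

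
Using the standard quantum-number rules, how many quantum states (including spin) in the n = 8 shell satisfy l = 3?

With n = 8 the allowed l are 0, 1, …, 7.
The (l, m_l) pairs meeting l = 3 give: l=3 → 7.
Orbitals: 7. Each orbital carries two spin states, so 7 × 2 = 14 states.

14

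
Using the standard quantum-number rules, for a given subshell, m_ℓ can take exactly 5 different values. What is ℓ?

ℓ = 2 (d)

m_ℓ ranges over 2ℓ+1 integers, so 2ℓ+1 = 5 ⇒ ℓ = 2.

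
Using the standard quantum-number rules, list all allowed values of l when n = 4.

0, 1, 2, 3

l is an integer with 0 ≤ l ≤ n−1, so for n = 4: l = 0, 1, 2, 3.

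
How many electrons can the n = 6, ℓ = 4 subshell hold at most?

18

A subshell with ℓ = 4 has 2ℓ+1 = 9 orbitals, each holding 2 electrons (spin ±1/2), so 9 × 2 = 18.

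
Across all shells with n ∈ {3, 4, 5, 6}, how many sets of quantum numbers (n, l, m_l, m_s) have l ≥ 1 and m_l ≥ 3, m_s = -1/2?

10

Go shell by shell, enumerating (l, m_l) with l ≥ 1 and m_l ≥ 3:
n=4 → 1; n=5 → 3; n=6 → 6.
Orbitals: 1 + 3 + 6 = 10. With m_s fixed to -1/2 there is one state per orbital, so 10 states.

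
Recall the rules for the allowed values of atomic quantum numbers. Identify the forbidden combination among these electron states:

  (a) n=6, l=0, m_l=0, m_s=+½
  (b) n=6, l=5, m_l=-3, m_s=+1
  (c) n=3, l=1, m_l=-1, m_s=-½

(b)

(b) has m_s = +1, but an electron's spin must be ±1/2.
The remaining sets (a), (c) satisfy all four rules.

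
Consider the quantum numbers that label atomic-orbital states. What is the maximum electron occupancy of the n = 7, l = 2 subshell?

10

A subshell with l = 2 has 2l+1 = 5 orbitals, each holding 2 electrons (spin ±1/2), so 5 × 2 = 10.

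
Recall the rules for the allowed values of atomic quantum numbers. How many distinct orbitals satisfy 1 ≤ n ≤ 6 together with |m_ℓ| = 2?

20

Treat each shell separately and count matching orbitals:
n=3 → 2; n=4 → 4; n=5 → 6; n=6 → 8.
Total orbitals: 2 + 4 + 6 + 8 = 20.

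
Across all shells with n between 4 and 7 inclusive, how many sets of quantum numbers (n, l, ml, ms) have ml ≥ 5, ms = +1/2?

4

Treat each shell separately and count matching orbitals:
n=6 → 1; n=7 → 3.
Orbitals: 1 + 3 = 4. With ms fixed to +1/2 there is one state per orbital, so 4 states.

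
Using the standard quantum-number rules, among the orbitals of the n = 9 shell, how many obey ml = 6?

3

For n = 9, l ranges over 0 … 8.
Per l-value: l=6 → 1; l=7 → 1; l=8 → 1.
Total orbitals: 1 + 1 + 1 = 3.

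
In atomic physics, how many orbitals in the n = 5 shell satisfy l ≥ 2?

The n = 5 shell has l = 0 through 4; check each.
The (l, ml) pairs meeting l ≥ 2 give: l=2 → 5; l=3 → 7; l=4 → 9.
Total orbitals: 5 + 7 + 9 = 21.

21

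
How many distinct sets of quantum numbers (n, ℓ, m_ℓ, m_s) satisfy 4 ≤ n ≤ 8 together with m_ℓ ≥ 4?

Per-shell orbital counts meeting the constraint:
n=5 → 1; n=6 → 3; n=7 → 6; n=8 → 10.
Orbitals: 1 + 3 + 6 + 10 = 20. Including both spin states (m_s = ±1/2) gives 2 × 20 = 40 states.

40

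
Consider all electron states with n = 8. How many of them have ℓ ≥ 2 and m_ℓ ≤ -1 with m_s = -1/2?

With n = 8 the allowed ℓ are 0, 1, …, 7.
Per ℓ-value: ℓ=2 → 2; ℓ=3 → 3; ℓ=4 → 4; ℓ=5 → 5; ℓ=6 → 6; ℓ=7 → 7.
Orbitals: 2 + 3 + 4 + 5 + 6 + 7 = 27. With m_s fixed to a single value there is one state per orbital, giving 27 states.

27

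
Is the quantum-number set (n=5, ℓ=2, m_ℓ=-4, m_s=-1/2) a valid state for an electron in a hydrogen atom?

No

The magnetic quantum number must satisfy −ℓ ≤ m_ℓ ≤ ℓ. With ℓ = 2, m_ℓ can only be -2, -1, 0, 1, 2, so m_ℓ = -4 is forbidden.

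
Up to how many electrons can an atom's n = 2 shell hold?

8

A shell holds 2n² electrons: 2 × 2² = 2 × 4 = 8.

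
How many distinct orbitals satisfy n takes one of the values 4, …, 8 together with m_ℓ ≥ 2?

For each n in the range, tally the orbitals obeying m_ℓ ≥ 2:
n=4 → 3; n=5 → 6; n=6 → 10; n=7 → 15; n=8 → 21.
Total orbitals: 3 + 6 + 10 + 15 + 21 = 55.

55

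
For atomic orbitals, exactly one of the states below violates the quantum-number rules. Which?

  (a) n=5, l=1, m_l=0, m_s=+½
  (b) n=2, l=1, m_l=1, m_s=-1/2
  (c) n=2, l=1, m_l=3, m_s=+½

(c)

(c) has |m_l| = 3 > l = 1, violating −l ≤ m_l ≤ l.
The remaining sets (a), (b) satisfy all four rules.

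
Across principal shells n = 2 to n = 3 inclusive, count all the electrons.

26

Shell n has n² orbitals: 2²=4 + 3²=9 = 13 orbitals.
Two spin states per orbital: 2 × 13 = 26 electrons.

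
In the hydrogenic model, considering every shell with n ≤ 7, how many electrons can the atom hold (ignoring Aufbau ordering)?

280

Total orbitals = 1² + 2² + 3² + 4² + 5² + 6² + 7² = 140. Doubling for spin gives 280 electrons.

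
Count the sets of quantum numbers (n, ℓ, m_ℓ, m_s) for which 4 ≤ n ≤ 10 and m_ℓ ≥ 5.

Per-shell orbital counts meeting the constraint:
n=6 → 1; n=7 → 3; n=8 → 6; n=9 → 10; n=10 → 15.
Orbitals: 1 + 3 + 6 + 10 + 15 = 35. Including both spin states (m_s = ±1/2) gives 2 × 35 = 70 states.

70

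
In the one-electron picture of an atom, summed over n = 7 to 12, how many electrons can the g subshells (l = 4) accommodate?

108

A g subshell (l = 4) exists for every n ≥ 5, so shells n = 7, 8, 9, 10, 11, 12 each contribute one — 6 subshells.
Since each g subshell holds 2(2·4+1) = 18 electrons, the total is 6 × 18 = 108.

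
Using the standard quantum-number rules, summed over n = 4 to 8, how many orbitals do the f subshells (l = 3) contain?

An f subshell (l = 3) exists for every n ≥ 4, so shells n = 4, 5, 6, 7, 8 each contribute one — 5 subshells.
Since each f subshell has 2·3+1 = 7 orbitals, the total is 5 × 7 = 35.

35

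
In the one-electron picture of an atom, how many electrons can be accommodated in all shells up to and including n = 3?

28

Total orbitals = 1² + 2² + 3² = 14. Doubling for spin gives 28 electrons.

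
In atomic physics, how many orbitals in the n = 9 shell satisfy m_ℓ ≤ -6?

For n = 9, ℓ ranges over 0 … 8.
Orbitals with m_ℓ ≤ -6, by ℓ: ℓ=6 → 1; ℓ=7 → 2; ℓ=8 → 3.
Total orbitals: 1 + 2 + 3 = 6.

6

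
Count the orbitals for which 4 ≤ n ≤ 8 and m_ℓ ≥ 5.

For each n in the range, tally the orbitals obeying m_ℓ ≥ 5:
n=6 → 1; n=7 → 3; n=8 → 6.
Total orbitals: 1 + 3 + 6 = 10.

10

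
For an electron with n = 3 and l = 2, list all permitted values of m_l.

m_l takes every integer from −l to +l. With l = 2 that gives the 5 values -2, -1, 0, 1, 2.

-2, -1, 0, 1, 2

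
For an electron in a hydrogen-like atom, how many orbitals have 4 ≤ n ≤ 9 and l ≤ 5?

Count contributing orbitals for each principal shell:
n=4 → 16; n=5 → 25; n=6 → 36; n=7 → 36; n=8 → 36; n=9 → 36.
Total orbitals: 16 + 25 + 36 + 36 + 36 + 36 = 185.

185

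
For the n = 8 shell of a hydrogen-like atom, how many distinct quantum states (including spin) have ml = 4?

The (l, ml) pairs meeting ml = 4 give: l=4 → 1; l=5 → 1; l=6 → 1; l=7 → 1.
Orbitals: 1 + 1 + 1 + 1 = 4. Each orbital carries two spin states, so 4 × 2 = 8 states.

8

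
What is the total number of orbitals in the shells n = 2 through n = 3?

13

Shell n has n² orbitals: 2²=4 + 3²=9 = 13 orbitals.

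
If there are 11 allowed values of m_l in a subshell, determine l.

l = 5

m_l ranges over 2l+1 integers, so 2l+1 = 11 ⇒ l = 5.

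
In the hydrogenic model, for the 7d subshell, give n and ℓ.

n = 7, ℓ = 2

The leading integer gives n = 7; the letter 'd' means ℓ = 2.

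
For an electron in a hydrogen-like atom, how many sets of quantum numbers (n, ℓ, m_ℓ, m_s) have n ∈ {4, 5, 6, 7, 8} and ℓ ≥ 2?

Per-shell orbital counts meeting the constraint:
n=4 → 12; n=5 → 21; n=6 → 32; n=7 → 45; n=8 → 60.
Orbitals: 12 + 21 + 32 + 45 + 60 = 170. Including both spin states (m_s = ±1/2) gives 2 × 170 = 340 states.

340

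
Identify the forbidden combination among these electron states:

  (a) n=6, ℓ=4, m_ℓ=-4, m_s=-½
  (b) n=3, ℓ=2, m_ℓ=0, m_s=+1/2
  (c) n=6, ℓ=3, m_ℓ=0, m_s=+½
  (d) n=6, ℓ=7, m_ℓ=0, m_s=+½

(d) has ℓ = 7 ≥ n = 6, violating 0 ≤ ℓ ≤ n−1.
The remaining sets (a), (b), (c) satisfy all four rules.

(d)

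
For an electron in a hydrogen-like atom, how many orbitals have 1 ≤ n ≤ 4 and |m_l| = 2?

6

Per-shell orbital counts meeting the constraint:
n=3 → 2; n=4 → 4.
Total orbitals: 2 + 4 = 6.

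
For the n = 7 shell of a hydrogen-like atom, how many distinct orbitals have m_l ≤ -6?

Orbitals with m_l ≤ -6, by l: l=6 → 1.
Total orbitals: 1.

1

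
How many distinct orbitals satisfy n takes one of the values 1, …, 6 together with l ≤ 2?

Per-shell orbital counts meeting the constraint:
n=1 → 1; n=2 → 4; n=3 → 9; n=4 → 9; n=5 → 9; n=6 → 9.
Total orbitals: 1 + 4 + 9 + 9 + 9 + 9 = 41.

41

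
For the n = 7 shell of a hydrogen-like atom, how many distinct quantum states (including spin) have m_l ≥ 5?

6

The n = 7 shell has l = 0 through 6; check each.
The (l, m_l) pairs meeting m_l ≥ 5 give: l=5 → 1; l=6 → 2.
Orbitals: 1 + 2 = 3. Each orbital carries two spin states, so 3 × 2 = 6 states.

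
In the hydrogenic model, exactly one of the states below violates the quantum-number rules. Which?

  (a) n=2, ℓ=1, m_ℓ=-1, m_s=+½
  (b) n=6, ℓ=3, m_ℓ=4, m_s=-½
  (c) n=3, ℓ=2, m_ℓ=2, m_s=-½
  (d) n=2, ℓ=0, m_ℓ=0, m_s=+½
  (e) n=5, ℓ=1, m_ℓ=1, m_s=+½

(b) has |m_ℓ| = 4 > ℓ = 3, violating −ℓ ≤ m_ℓ ≤ ℓ.
The remaining sets (a), (c), (d), (e) satisfy all four rules.

(b)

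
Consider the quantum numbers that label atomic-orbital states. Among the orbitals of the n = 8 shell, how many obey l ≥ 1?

63

For n = 8, l ranges over 0 … 7.
The (l, m_l) pairs meeting l ≥ 1 give: l=1 → 3; l=2 → 5; l=3 → 7; l=4 → 9; l=5 → 11; l=6 → 13; l=7 → 15.
Total orbitals: 3 + 5 + 7 + 9 + 11 + 13 + 15 = 63.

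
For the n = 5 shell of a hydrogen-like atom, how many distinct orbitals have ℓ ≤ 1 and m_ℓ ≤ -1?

With n = 5 the allowed ℓ are 0, 1, …, 4.
Per ℓ-value: ℓ=1 → 1.
Total orbitals: 1.

1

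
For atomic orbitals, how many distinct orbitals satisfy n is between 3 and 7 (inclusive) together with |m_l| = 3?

20

Work shell by shell — for each n, count the (l, m_l) pairs that satisfy |m_l| = 3:
n=4 → 2; n=5 → 4; n=6 → 6; n=7 → 8.
Total orbitals: 2 + 4 + 6 + 8 = 20.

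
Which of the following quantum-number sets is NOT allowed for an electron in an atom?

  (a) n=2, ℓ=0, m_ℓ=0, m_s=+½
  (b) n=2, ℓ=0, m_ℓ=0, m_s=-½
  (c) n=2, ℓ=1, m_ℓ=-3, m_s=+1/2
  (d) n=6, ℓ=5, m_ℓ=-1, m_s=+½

(c) has |m_ℓ| = 3 > ℓ = 1, violating −ℓ ≤ m_ℓ ≤ ℓ.
The remaining sets (a), (b), (d) satisfy all four rules.

(c)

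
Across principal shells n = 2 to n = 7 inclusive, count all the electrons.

278

Shell n has n² orbitals: 2²=4 + 3²=9 + 4²=16 + 5²=25 + 6²=36 + 7²=49 = 139 orbitals.
Two spin states per orbital: 2 × 139 = 278 electrons.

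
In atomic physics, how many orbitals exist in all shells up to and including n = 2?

5

Total orbitals = 1² + 2² = 5.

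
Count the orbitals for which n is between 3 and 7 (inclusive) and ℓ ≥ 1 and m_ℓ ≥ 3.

Work shell by shell — for each n, count the (ℓ, m_ℓ) pairs that satisfy ℓ ≥ 1 and m_ℓ ≥ 3:
n=4 → 1; n=5 → 3; n=6 → 6; n=7 → 10.
Total orbitals: 1 + 3 + 6 + 10 = 20.

20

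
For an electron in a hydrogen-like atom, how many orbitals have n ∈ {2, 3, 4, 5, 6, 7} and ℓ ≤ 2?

49

Go shell by shell, enumerating (ℓ, m_ℓ) with ℓ ≤ 2:
n=2 → 4; n=3 → 9; n=4 → 9; n=5 → 9; n=6 → 9; n=7 → 9.
Total orbitals: 4 + 9 + 9 + 9 + 9 + 9 = 49.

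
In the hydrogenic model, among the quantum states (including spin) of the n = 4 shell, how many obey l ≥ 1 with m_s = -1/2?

Orbitals with l ≥ 1, by l: l=1 → 3; l=2 → 5; l=3 → 7.
Orbitals: 3 + 5 + 7 = 15. With m_s fixed to a single value there is one state per orbital, giving 15 states.

15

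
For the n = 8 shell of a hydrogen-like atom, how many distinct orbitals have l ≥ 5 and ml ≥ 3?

12

The (l, ml) pairs meeting l ≥ 5 and ml ≥ 3 give: l=5 → 3; l=6 → 4; l=7 → 5.
Total orbitals: 3 + 4 + 5 = 12.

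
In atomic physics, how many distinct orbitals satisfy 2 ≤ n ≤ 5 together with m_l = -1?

10

Treat each shell separately and count matching orbitals:
n=2 → 1; n=3 → 2; n=4 → 3; n=5 → 4.
Total orbitals: 1 + 2 + 3 + 4 = 10.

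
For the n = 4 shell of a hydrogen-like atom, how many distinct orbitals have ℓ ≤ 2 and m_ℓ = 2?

Go through ℓ = 0, …, 3 (the values permitted for n = 4).
Orbitals with ℓ ≤ 2 and m_ℓ = 2, by ℓ: ℓ=2 → 1.
Total orbitals: 1.

1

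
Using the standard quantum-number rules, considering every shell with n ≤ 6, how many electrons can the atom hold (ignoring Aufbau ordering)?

Total orbitals = 1² + 2² + 3² + 4² + 5² + 6² = 91. Doubling for spin gives 182 electrons.

182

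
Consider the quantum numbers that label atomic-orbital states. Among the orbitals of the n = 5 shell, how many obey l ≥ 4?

Orbitals with l ≥ 4, by l: l=4 → 9.
Total orbitals: 9.

9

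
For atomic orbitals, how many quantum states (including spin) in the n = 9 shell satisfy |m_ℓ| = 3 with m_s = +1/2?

12

The n = 9 shell has ℓ = 0 through 8; check each.
Orbitals with |m_ℓ| = 3, by ℓ: ℓ=3 → 2; ℓ=4 → 2; ℓ=5 → 2; ℓ=6 → 2; ℓ=7 → 2; ℓ=8 → 2.
Orbitals: 2 + 2 + 2 + 2 + 2 + 2 = 12. With m_s fixed to a single value there is one state per orbital, giving 12 states.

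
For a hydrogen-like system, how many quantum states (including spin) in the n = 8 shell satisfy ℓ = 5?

22

With n = 8 the allowed ℓ are 0, 1, …, 7.
Per ℓ-value: ℓ=5 → 11.
Orbitals: 11. Each orbital carries two spin states, so 11 × 2 = 22 states.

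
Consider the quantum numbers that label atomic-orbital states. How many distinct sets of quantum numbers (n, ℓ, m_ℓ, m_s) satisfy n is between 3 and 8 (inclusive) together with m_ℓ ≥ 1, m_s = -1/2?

83

For each n in the range, tally the orbitals obeying m_ℓ ≥ 1:
n=3 → 3; n=4 → 6; n=5 → 10; n=6 → 15; n=7 → 21; n=8 → 28.
Orbitals: 3 + 6 + 10 + 15 + 21 + 28 = 83. With m_s fixed to -1/2 there is one state per orbital, so 83 states.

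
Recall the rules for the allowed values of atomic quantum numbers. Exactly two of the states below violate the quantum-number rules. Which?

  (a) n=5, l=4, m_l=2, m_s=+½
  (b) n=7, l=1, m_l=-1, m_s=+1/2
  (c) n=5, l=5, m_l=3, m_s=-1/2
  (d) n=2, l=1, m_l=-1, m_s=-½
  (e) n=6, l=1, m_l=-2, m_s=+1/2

(c) and (e)

(c) has l = 5 ≥ n = 5, violating 0 ≤ l ≤ n−1.
(e) has |m_l| = 2 > l = 1, violating −l ≤ m_l ≤ l.
The remaining sets (a), (b), (d) satisfy all four rules.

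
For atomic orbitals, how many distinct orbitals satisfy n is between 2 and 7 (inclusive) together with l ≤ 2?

Work shell by shell — for each n, count the (l, m_l) pairs that satisfy l ≤ 2:
n=2 → 4; n=3 → 9; n=4 → 9; n=5 → 9; n=6 → 9; n=7 → 9.
Total orbitals: 4 + 9 + 9 + 9 + 9 + 9 = 49.

49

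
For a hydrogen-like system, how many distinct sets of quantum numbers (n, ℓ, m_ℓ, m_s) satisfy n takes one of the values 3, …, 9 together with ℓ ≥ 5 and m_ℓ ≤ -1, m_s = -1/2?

60

For each n in the range, tally the orbitals obeying ℓ ≥ 5 and m_ℓ ≤ -1:
n=6 → 5; n=7 → 11; n=8 → 18; n=9 → 26.
Orbitals: 5 + 11 + 18 + 26 = 60. With m_s fixed to -1/2 there is one state per orbital, so 60 states.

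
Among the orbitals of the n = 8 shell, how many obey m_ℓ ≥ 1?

The n = 8 shell has ℓ = 0 through 7; check each.
Per ℓ-value: ℓ=1 → 1; ℓ=2 → 2; ℓ=3 → 3; ℓ=4 → 4; ℓ=5 → 5; ℓ=6 → 6; ℓ=7 → 7.
Total orbitals: 1 + 2 + 3 + 4 + 5 + 6 + 7 = 28.

28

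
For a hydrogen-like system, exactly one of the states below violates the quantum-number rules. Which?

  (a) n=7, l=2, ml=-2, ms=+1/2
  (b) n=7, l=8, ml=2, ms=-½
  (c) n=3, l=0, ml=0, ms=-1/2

(b) has l = 8 ≥ n = 7, violating 0 ≤ l ≤ n−1.
The remaining sets (a), (c) satisfy all four rules.

(b)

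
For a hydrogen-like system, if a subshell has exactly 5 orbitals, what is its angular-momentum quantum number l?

2l+1 = 5 gives l = 2.

l = 2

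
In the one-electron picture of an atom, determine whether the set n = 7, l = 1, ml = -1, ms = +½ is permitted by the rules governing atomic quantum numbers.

Valid

n = 7 is a positive integer. l = 1 satisfies 0 ≤ l ≤ n−1 = 6. ml = -1 lies in the range −l … +l (here −1 … 1). ms = +1/2 is one of ±1/2.
All four constraints are satisfied.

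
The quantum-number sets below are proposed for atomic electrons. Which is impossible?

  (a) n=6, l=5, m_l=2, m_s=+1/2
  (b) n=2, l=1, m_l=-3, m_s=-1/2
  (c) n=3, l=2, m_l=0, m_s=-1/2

(b)

(b) has |m_l| = 3 > l = 1, violating −l ≤ m_l ≤ l.
The remaining sets (a), (c) satisfy all four rules.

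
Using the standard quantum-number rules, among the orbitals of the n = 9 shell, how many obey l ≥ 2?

The n = 9 shell has l = 0 through 8; check each.
Per l-value: l=2 → 5; l=3 → 7; l=4 → 9; l=5 → 11; l=6 → 13; l=7 → 15; l=8 → 17.
Total orbitals: 5 + 7 + 9 + 11 + 13 + 15 + 17 = 77.

77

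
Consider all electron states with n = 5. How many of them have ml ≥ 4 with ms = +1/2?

1

For n = 5, l ranges over 0 … 4.
Orbitals with ml ≥ 4, by l: l=4 → 1.
Orbitals: 1. With ms fixed to a single value there is one state per orbital, giving 1 state.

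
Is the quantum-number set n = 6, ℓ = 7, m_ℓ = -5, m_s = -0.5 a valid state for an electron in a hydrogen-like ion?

The orbital quantum number must satisfy 0 ≤ ℓ ≤ n−1. With n = 6 the allowed ℓ values are 0, 1, 2, 3, 4, 5, so ℓ = 7 is out of range.

Invalid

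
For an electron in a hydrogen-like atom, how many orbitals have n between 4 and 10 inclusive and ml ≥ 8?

4

Work shell by shell — for each n, count the (l, ml) pairs that satisfy ml ≥ 8:
n=9 → 1; n=10 → 3.
Total orbitals: 1 + 3 = 4.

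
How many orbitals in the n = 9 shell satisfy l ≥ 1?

80

For n = 9, l ranges over 0 … 8.
The (l, m_l) pairs meeting l ≥ 1 give: l=1 → 3; l=2 → 5; l=3 → 7; l=4 → 9; l=5 → 11; l=6 → 13; l=7 → 15; l=8 → 17.
Total orbitals: 3 + 5 + 7 + 9 + 11 + 13 + 15 + 17 = 80.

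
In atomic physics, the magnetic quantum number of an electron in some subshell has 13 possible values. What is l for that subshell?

m_l ranges over 2l+1 integers, so 2l+1 = 13 ⇒ l = 6.

l = 6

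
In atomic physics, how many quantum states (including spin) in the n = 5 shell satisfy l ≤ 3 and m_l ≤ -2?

6

With n = 5 the allowed l are 0, 1, …, 4.
Contributions: l=2 → 1; l=3 → 2.
Orbitals: 1 + 2 = 3. Each orbital carries two spin states, so 3 × 2 = 6 states.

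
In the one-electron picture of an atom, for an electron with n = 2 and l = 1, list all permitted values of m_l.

m_l takes every integer from −l to +l. With l = 1 that gives the 3 values -1, 0, 1.

-1, 0, 1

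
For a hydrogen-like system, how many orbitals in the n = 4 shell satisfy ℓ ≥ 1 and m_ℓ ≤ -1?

Go through ℓ = 0, …, 3 (the values permitted for n = 4).
Contributions: ℓ=1 → 1; ℓ=2 → 2; ℓ=3 → 3.
Total orbitals: 1 + 2 + 3 = 6.

6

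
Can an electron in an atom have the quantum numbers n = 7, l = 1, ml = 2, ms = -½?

The magnetic quantum number must satisfy −l ≤ ml ≤ l. With l = 1, ml can only be -1, 0, 1, so ml = 2 is forbidden.

Invalid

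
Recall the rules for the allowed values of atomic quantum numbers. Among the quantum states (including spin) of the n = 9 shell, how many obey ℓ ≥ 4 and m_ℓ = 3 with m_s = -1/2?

5

For n = 9, ℓ ranges over 0 … 8.
Per ℓ-value: ℓ=4 → 1; ℓ=5 → 1; ℓ=6 → 1; ℓ=7 → 1; ℓ=8 → 1.
Orbitals: 1 + 1 + 1 + 1 + 1 = 5. With m_s fixed to a single value there is one state per orbital, giving 5 states.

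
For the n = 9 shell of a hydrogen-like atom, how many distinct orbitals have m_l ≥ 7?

3

Go through l = 0, …, 8 (the values permitted for n = 9).
Contributions: l=7 → 1; l=8 → 2.
Total orbitals: 1 + 2 = 3.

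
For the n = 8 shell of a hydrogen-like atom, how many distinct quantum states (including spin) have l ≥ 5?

78

Go through l = 0, …, 7 (the values permitted for n = 8).
Per l-value: l=5 → 11; l=6 → 13; l=7 → 15.
Orbitals: 11 + 13 + 15 = 39. Each orbital carries two spin states, so 39 × 2 = 78 states.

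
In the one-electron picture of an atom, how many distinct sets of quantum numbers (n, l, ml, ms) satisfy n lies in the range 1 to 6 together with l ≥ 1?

170

Per-shell orbital counts meeting the constraint:
n=2 → 3; n=3 → 8; n=4 → 15; n=5 → 24; n=6 → 35.
Orbitals: 3 + 8 + 15 + 24 + 35 = 85. Including both spin states (ms = ±1/2) gives 2 × 85 = 170 states.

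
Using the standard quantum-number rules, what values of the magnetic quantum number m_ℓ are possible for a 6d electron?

The 6d subshell has ℓ = 2, and m_ℓ takes every integer from −ℓ to +ℓ. With ℓ = 2 that gives the 5 values -2, -1, 0, 1, 2.

-2, -1, 0, 1, 2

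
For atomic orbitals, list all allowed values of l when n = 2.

l is an integer with 0 ≤ l ≤ n−1, so for n = 2: l = 0, 1.

0, 1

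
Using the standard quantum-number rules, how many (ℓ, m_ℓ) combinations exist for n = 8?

The n = 8 shell contains n² = 8² = 64 orbitals.

64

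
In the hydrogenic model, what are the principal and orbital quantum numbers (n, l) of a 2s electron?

n = 2, l = 0

The leading integer gives n = 2; the letter 's' means l = 0.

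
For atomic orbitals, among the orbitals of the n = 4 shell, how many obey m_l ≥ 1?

6

Go through l = 0, …, 3 (the values permitted for n = 4).
Contributions: l=1 → 1; l=2 → 2; l=3 → 3.
Total orbitals: 1 + 2 + 3 = 6.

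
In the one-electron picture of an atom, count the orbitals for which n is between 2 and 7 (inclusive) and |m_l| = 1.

42

Count contributing orbitals for each principal shell:
n=2 → 2; n=3 → 4; n=4 → 6; n=5 → 8; n=6 → 10; n=7 → 12.
Total orbitals: 2 + 4 + 6 + 8 + 10 + 12 = 42.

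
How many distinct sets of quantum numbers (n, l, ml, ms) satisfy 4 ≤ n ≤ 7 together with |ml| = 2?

Per-shell orbital counts meeting the constraint:
n=4 → 4; n=5 → 6; n=6 → 8; n=7 → 10.
Orbitals: 4 + 6 + 8 + 10 = 28. Including both spin states (ms = ±1/2) gives 2 × 28 = 56 states.

56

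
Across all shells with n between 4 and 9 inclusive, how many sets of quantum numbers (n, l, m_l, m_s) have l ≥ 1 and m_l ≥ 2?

166

Work shell by shell — for each n, count the (l, m_l) pairs that satisfy l ≥ 1 and m_l ≥ 2:
n=4 → 3; n=5 → 6; n=6 → 10; n=7 → 15; n=8 → 21; n=9 → 28.
Orbitals: 3 + 6 + 10 + 15 + 21 + 28 = 83. Including both spin states (m_s = ±1/2) gives 2 × 83 = 166 states.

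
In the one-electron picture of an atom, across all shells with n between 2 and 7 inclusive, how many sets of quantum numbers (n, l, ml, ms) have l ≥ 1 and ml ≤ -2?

For each n in the range, tally the orbitals obeying l ≥ 1 and ml ≤ -2:
n=3 → 1; n=4 → 3; n=5 → 6; n=6 → 10; n=7 → 15.
Orbitals: 1 + 3 + 6 + 10 + 15 = 35. Including both spin states (ms = ±1/2) gives 2 × 35 = 70 states.

70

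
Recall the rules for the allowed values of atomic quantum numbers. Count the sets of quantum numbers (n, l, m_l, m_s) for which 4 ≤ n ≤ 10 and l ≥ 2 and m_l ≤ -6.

40

Go shell by shell, enumerating (l, m_l) with l ≥ 2 and m_l ≤ -6:
n=7 → 1; n=8 → 3; n=9 → 6; n=10 → 10.
Orbitals: 1 + 3 + 6 + 10 = 20. Including both spin states (m_s = ±1/2) gives 2 × 20 = 40 states.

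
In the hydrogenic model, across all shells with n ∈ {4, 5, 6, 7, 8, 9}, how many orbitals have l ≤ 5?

For each n in the range, tally the orbitals obeying l ≤ 5:
n=4 → 16; n=5 → 25; n=6 → 36; n=7 → 36; n=8 → 36; n=9 → 36.
Total orbitals: 16 + 25 + 36 + 36 + 36 + 36 = 185.

185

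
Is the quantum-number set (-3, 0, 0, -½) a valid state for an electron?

Invalid

The principal quantum number must be a positive integer (n ≥ 1), but here n = -3.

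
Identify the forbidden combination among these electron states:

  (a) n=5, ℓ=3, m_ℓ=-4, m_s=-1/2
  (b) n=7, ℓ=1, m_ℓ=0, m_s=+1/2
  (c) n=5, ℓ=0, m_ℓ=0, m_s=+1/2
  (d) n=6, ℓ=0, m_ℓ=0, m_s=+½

(a) has |m_ℓ| = 4 > ℓ = 3, violating −ℓ ≤ m_ℓ ≤ ℓ.
The remaining sets (b), (c), (d) satisfy all four rules.

(a)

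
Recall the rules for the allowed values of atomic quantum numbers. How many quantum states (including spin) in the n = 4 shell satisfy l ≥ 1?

30

The n = 4 shell has l = 0 through 3; check each.
Contributions: l=1 → 3; l=2 → 5; l=3 → 7.
Orbitals: 3 + 5 + 7 = 15. Each orbital carries two spin states, so 15 × 2 = 30 states.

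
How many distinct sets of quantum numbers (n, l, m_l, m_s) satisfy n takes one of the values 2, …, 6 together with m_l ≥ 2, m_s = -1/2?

Work shell by shell — for each n, count the (l, m_l) pairs that satisfy m_l ≥ 2:
n=3 → 1; n=4 → 3; n=5 → 6; n=6 → 10.
Orbitals: 1 + 3 + 6 + 10 = 20. With m_s fixed to -1/2 there is one state per orbital, so 20 states.

20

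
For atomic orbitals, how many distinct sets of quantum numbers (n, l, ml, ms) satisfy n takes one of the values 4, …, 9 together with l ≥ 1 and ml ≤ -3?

112

Count contributing orbitals for each principal shell:
n=4 → 1; n=5 → 3; n=6 → 6; n=7 → 10; n=8 → 15; n=9 → 21.
Orbitals: 1 + 3 + 6 + 10 + 15 + 21 = 56. Including both spin states (ms = ±1/2) gives 2 × 56 = 112 states.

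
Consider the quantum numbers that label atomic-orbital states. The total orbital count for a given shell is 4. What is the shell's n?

n = 2

n² = 4 ⇒ n = 2.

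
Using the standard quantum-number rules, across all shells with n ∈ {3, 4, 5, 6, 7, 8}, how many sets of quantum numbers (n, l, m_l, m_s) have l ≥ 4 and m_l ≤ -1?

100

Count contributing orbitals for each principal shell:
n=5 → 4; n=6 → 9; n=7 → 15; n=8 → 22.
Orbitals: 4 + 9 + 15 + 22 = 50. Including both spin states (m_s = ±1/2) gives 2 × 50 = 100 states.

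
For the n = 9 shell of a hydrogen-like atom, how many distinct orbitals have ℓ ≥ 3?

The n = 9 shell has ℓ = 0 through 8; check each.
The (ℓ, m_ℓ) pairs meeting ℓ ≥ 3 give: ℓ=3 → 7; ℓ=4 → 9; ℓ=5 → 11; ℓ=6 → 13; ℓ=7 → 15; ℓ=8 → 17.
Total orbitals: 7 + 9 + 11 + 13 + 15 + 17 = 72.

72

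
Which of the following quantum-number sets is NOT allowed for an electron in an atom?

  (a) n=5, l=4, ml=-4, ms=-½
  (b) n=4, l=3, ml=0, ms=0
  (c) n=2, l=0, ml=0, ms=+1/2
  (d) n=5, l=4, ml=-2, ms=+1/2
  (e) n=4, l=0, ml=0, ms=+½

(b) has ms = 0, but an electron's spin must be ±1/2.
The remaining sets (a), (c), (d), (e) satisfy all four rules.

(b)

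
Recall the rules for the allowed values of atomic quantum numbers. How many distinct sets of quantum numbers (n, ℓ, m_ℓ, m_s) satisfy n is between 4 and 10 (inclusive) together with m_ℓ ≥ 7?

20

For each n in the range, tally the orbitals obeying m_ℓ ≥ 7:
n=8 → 1; n=9 → 3; n=10 → 6.
Orbitals: 1 + 3 + 6 = 10. Including both spin states (m_s = ±1/2) gives 2 × 10 = 20 states.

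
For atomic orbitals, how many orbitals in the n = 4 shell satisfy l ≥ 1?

15

The n = 4 shell has l = 0 through 3; check each.
Orbitals with l ≥ 1, by l: l=1 → 3; l=2 → 5; l=3 → 7.
Total orbitals: 3 + 5 + 7 = 15.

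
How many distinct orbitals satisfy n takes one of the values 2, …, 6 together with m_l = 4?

3

Work shell by shell — for each n, count the (l, m_l) pairs that satisfy m_l = 4:
n=5 → 1; n=6 → 2.
Total orbitals: 1 + 2 = 3.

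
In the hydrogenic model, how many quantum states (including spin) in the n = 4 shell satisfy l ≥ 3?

14

Contributions: l=3 → 7.
Orbitals: 7. Each orbital carries two spin states, so 7 × 2 = 14 states.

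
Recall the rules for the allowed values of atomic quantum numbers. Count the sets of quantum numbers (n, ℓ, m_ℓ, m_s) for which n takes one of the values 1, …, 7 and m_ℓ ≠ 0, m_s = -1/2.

112

Treat each shell separately and count matching orbitals:
n=2 → 2; n=3 → 6; n=4 → 12; n=5 → 20; n=6 → 30; n=7 → 42.
Orbitals: 2 + 6 + 12 + 20 + 30 + 42 = 112. With m_s fixed to -1/2 there is one state per orbital, so 112 states.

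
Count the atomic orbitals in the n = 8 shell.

The n = 8 shell contains n² = 8² = 64 orbitals.

64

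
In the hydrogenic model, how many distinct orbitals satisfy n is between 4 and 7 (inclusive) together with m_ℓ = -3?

10

Treat each shell separately and count matching orbitals:
n=4 → 1; n=5 → 2; n=6 → 3; n=7 → 4.
Total orbitals: 1 + 2 + 3 + 4 = 10.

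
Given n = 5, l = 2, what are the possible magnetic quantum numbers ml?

ml takes every integer from −l to +l. With l = 2 that gives the 5 values -2, -1, 0, 1, 2.

-2, -1, 0, 1, 2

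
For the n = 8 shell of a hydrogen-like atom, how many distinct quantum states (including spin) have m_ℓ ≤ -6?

The (ℓ, m_ℓ) pairs meeting m_ℓ ≤ -6 give: ℓ=6 → 1; ℓ=7 → 2.
Orbitals: 1 + 2 = 3. Each orbital carries two spin states, so 3 × 2 = 6 states.

6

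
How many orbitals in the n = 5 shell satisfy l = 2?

5

Orbitals with l = 2, by l: l=2 → 5.
Total orbitals: 5.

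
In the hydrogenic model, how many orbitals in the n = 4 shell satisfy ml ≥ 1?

6

With n = 4 the allowed l are 0, 1, …, 3.
Contributions: l=1 → 1; l=2 → 2; l=3 → 3.
Total orbitals: 1 + 2 + 3 = 6.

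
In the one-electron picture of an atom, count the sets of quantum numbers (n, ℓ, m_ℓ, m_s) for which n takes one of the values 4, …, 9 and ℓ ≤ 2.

Per-shell orbital counts meeting the constraint:
n=4 → 9; n=5 → 9; n=6 → 9; n=7 → 9; n=8 → 9; n=9 → 9.
Orbitals: 9 + 9 + 9 + 9 + 9 + 9 = 54. Including both spin states (m_s = ±1/2) gives 2 × 54 = 108 states.

108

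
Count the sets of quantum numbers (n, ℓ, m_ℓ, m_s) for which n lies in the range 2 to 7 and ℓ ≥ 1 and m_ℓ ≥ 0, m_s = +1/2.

77

Count contributing orbitals for each principal shell:
n=2 → 2; n=3 → 5; n=4 → 9; n=5 → 14; n=6 → 20; n=7 → 27.
Orbitals: 2 + 5 + 9 + 14 + 20 + 27 = 77. With m_s fixed to +1/2 there is one state per orbital, so 77 states.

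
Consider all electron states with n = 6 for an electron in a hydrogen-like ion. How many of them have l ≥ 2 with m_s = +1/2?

For n = 6, l ranges over 0 … 5.
Orbitals with l ≥ 2, by l: l=2 → 5; l=3 → 7; l=4 → 9; l=5 → 11.
Orbitals: 5 + 7 + 9 + 11 = 32. With m_s fixed to a single value there is one state per orbital, giving 32 states.

32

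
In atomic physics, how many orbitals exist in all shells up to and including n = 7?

140

Total orbitals = 1² + 2² + 3² + 4² + 5² + 6² + 7² = 140.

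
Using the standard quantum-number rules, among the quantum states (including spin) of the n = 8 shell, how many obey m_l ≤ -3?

30

Go through l = 0, …, 7 (the values permitted for n = 8).
Per l-value: l=3 → 1; l=4 → 2; l=5 → 3; l=6 → 4; l=7 → 5.
Orbitals: 1 + 2 + 3 + 4 + 5 = 15. Each orbital carries two spin states, so 15 × 2 = 30 states.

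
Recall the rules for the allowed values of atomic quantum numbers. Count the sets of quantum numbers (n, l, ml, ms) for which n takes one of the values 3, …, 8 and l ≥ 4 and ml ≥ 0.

For each n in the range, tally the orbitals obeying l ≥ 4 and ml ≥ 0:
n=5 → 5; n=6 → 11; n=7 → 18; n=8 → 26.
Orbitals: 5 + 11 + 18 + 26 = 60. Including both spin states (ms = ±1/2) gives 2 × 60 = 120 states.

120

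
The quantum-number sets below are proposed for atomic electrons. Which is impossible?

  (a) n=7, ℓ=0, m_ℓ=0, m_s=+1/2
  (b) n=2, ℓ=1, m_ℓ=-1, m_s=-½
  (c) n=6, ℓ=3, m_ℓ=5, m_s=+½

(c) has |m_ℓ| = 5 > ℓ = 3, violating −ℓ ≤ m_ℓ ≤ ℓ.
The remaining sets (a), (b) satisfy all four rules.

(c)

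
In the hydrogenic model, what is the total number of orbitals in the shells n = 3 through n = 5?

Shell n has n² orbitals: 3²=9 + 4²=16 + 5²=25 = 50 orbitals.

50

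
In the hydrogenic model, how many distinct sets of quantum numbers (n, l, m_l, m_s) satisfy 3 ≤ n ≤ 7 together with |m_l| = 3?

Work shell by shell — for each n, count the (l, m_l) pairs that satisfy |m_l| = 3:
n=4 → 2; n=5 → 4; n=6 → 6; n=7 → 8.
Orbitals: 2 + 4 + 6 + 8 = 20. Including both spin states (m_s = ±1/2) gives 2 × 20 = 40 states.

40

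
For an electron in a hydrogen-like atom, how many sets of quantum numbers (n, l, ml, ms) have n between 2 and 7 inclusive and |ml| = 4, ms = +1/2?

12

Per-shell orbital counts meeting the constraint:
n=5 → 2; n=6 → 4; n=7 → 6.
Orbitals: 2 + 4 + 6 = 12. With ms fixed to +1/2 there is one state per orbital, so 12 states.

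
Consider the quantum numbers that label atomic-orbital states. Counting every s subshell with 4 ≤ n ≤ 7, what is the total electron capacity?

An s subshell (ℓ = 0) exists for every n ≥ 1, so shells n = 4, 5, 6, 7 each contribute one — 4 subshells.
Since each s subshell holds 2(2·0+1) = 2 electrons, the total is 4 × 2 = 8.

8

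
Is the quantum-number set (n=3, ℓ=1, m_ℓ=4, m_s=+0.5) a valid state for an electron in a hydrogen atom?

The magnetic quantum number must satisfy −ℓ ≤ m_ℓ ≤ ℓ. With ℓ = 1, m_ℓ can only be -1, 0, 1, so m_ℓ = 4 is forbidden.

Not allowed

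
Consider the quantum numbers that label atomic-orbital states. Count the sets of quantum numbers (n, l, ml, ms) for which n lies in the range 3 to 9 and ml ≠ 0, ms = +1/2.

Treat each shell separately and count matching orbitals:
n=3 → 6; n=4 → 12; n=5 → 20; n=6 → 30; n=7 → 42; n=8 → 56; n=9 → 72.
Orbitals: 6 + 12 + 20 + 30 + 42 + 56 + 72 = 238. With ms fixed to +1/2 there is one state per orbital, so 238 states.

238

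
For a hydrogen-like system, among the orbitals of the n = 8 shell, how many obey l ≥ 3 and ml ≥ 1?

Orbitals with l ≥ 3 and ml ≥ 1, by l: l=3 → 3; l=4 → 4; l=5 → 5; l=6 → 6; l=7 → 7.
Total orbitals: 3 + 4 + 5 + 6 + 7 = 25.

25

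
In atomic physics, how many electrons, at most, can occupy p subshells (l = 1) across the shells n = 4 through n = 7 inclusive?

24

A p subshell (l = 1) exists for every n ≥ 2, so shells n = 4, 5, 6, 7 each contribute one — 4 subshells.
Since each p subshell holds 2(2·1+1) = 6 electrons, the total is 4 × 6 = 24.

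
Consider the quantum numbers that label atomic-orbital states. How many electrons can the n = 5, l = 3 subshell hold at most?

A subshell with l = 3 has 2l+1 = 7 orbitals, each holding 2 electrons (spin ±1/2), so 7 × 2 = 14.

14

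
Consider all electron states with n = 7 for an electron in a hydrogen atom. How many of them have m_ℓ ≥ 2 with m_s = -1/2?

15

With n = 7 the allowed ℓ are 0, 1, …, 6.
The (ℓ, m_ℓ) pairs meeting m_ℓ ≥ 2 give: ℓ=2 → 1; ℓ=3 → 2; ℓ=4 → 3; ℓ=5 → 4; ℓ=6 → 5.
Orbitals: 1 + 2 + 3 + 4 + 5 = 15. With m_s fixed to a single value there is one state per orbital, giving 15 states.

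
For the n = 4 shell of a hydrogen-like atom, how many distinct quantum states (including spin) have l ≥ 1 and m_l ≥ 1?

12

With n = 4 the allowed l are 0, 1, …, 3.
Per l-value: l=1 → 1; l=2 → 2; l=3 → 3.
Orbitals: 1 + 2 + 3 = 6. Each orbital carries two spin states, so 6 × 2 = 12 states.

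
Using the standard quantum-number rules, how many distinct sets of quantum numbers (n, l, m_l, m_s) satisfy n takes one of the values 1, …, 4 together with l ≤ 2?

Treat each shell separately and count matching orbitals:
n=1 → 1; n=2 → 4; n=3 → 9; n=4 → 9.
Orbitals: 1 + 4 + 9 + 9 = 23. Including both spin states (m_s = ±1/2) gives 2 × 23 = 46 states.

46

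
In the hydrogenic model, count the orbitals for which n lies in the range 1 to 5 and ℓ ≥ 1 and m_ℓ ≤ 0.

30

For each n in the range, tally the orbitals obeying ℓ ≥ 1 and m_ℓ ≤ 0:
n=2 → 2; n=3 → 5; n=4 → 9; n=5 → 14.
Total orbitals: 2 + 5 + 9 + 14 = 30.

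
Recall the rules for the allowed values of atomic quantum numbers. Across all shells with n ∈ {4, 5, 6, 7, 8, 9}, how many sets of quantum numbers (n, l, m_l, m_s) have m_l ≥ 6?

Per-shell orbital counts meeting the constraint:
n=7 → 1; n=8 → 3; n=9 → 6.
Orbitals: 1 + 3 + 6 = 10. Including both spin states (m_s = ±1/2) gives 2 × 10 = 20 states.

20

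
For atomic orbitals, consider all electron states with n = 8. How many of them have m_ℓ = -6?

4

Go through ℓ = 0, …, 7 (the values permitted for n = 8).
Contributions: ℓ=6 → 1; ℓ=7 → 1.
Orbitals: 1 + 1 = 2. Each orbital carries two spin states, so 2 × 2 = 4 states.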